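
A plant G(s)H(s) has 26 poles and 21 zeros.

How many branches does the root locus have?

Root locus has n branches where n = number of poles = 26.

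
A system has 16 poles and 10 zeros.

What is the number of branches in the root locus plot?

Root locus has n branches where n = number of poles = 16.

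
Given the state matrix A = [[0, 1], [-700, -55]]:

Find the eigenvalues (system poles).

det(A - λI) = λ² - (-55)λ + 700 = (λ - (-20))(λ - (-35)). Eigenvalues: -20, -35.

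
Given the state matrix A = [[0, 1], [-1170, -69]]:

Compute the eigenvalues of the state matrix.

det(A - λI) = λ² - (-69)λ + 1170 = (λ - (-30))(λ - (-39)). Eigenvalues: -30, -39.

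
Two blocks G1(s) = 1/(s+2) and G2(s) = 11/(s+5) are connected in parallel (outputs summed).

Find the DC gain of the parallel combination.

Parallel: G_eq = G1 + G2. DC gain = G1(0) + G2(0) = 1/2 + 11/5 = 0.5 + 2.2 = 2.7.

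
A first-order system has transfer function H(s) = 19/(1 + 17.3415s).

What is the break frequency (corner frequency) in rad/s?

Corner frequency = 1/τ = 1/17.3415 = 0.058 rad/s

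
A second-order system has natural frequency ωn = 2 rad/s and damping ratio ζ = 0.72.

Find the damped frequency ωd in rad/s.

ωd = ωn√(1 - ζ²) = 2√(1 - 0.72²) = 1.39 rad/s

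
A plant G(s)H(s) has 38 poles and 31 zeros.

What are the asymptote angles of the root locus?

n - m = 38 - 31 = 7. Angles: θk = (2k + 1)·180°/7 = 25.71°, 77.14°, 128.57°, 180°, 231.43°, 282.86°, 334.29°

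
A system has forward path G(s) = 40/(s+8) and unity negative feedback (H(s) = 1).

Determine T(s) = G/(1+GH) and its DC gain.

T(s) = G/(1+GH) = [40/(s+8)] / [1 + 40/(s+8)] = 40/(s+8+40) = 40/(s+48). DC gain = 40/48 = 0.8333.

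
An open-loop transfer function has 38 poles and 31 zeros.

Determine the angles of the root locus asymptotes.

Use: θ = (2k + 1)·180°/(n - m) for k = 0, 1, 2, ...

n - m = 38 - 31 = 7. Angles: θk = (2k + 1)·180°/7 = 25.71°, 77.14°, 128.57°, 180°, 231.43°, 282.86°, 334.29°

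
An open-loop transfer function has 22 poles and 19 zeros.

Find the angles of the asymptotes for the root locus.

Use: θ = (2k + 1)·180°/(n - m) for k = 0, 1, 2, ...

n - m = 22 - 19 = 3. Angles: θk = (2k + 1)·180°/3 = 60°, 180°, 300°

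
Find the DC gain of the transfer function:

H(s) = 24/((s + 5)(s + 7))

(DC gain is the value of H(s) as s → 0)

DC gain = H(0) = 24/(5 × 7) = 24/35 = 0.6857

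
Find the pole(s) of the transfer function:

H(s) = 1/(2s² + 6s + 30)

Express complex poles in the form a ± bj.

Discriminant = 6² - 4×2×30 = 36 - 240 = -204 < 0, so the poles are a complex conjugate pair s = (-6 ± j√204)/(2×2). Real part = -6/(2×2) = -6/4 = -1.5; imaginary part = ±√204/(2×2) ≈ 3.5707. Poles: s = -1.5 ± 3.5707j.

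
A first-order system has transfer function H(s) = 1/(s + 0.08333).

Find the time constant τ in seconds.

For H(s) = 1/(s + 1/τ), the pole is at -1/τ = -0.08333, so τ = 1/0.08333 = 12 s.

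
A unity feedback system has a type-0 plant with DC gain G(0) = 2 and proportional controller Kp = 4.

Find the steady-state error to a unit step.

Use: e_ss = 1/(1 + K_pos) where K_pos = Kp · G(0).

K_pos = Kp · G(0) = 4 × 2 = 8. e_ss = 1/(1 + 8) = 0.1111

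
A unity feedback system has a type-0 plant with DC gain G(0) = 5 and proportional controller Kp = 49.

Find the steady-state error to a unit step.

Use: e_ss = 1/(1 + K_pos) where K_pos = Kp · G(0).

K_pos = Kp · G(0) = 49 × 5 = 245. e_ss = 1/(1 + 245) = 0.0041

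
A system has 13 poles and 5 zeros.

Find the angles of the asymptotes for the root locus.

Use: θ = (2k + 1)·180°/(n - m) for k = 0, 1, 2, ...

n - m = 13 - 5 = 8. Angles: θk = (2k + 1)·180°/8 = 22.5°, 67.5°, 112.5°, 157.5°, 202.5°, 247.5°, 292.5°, 337.5°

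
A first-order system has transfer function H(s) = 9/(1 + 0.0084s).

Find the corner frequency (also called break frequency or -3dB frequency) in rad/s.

Corner frequency = 1/τ = 1/0.0084 = 119.048 rad/s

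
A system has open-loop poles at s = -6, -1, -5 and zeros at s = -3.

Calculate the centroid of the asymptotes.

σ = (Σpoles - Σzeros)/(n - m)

σ = (Σpoles - Σzeros)/(n - m) = (-12 - (-3))/(3 - 1) = -9/2 = -4.5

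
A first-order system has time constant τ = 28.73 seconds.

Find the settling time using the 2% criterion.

For first-order system, 2% settling time ≈ 4τ = 4 × 28.73 = 114.92 s.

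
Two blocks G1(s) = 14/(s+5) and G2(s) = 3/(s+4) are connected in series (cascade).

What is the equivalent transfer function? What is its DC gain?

Series: multiply transfer functions. G_eq = 14/(s+5) × 3/(s+4) = 42/((s+5)(s+4)). DC gain = 42/(5×4) = 2.1.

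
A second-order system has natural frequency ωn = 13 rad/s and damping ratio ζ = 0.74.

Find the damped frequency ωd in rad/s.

ωd = ωn√(1 - ζ²) = 13√(1 - 0.74²) = 8.74 rad/s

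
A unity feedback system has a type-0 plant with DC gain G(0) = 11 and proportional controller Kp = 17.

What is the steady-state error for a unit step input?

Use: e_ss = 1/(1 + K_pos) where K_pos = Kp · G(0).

K_pos = Kp · G(0) = 17 × 11 = 187. e_ss = 1/(1 + 187) = 0.0053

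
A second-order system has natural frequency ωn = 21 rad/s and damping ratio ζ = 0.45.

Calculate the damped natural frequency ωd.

ωd = ωn√(1 - ζ²) = 21√(1 - 0.45²) = 18.75 rad/s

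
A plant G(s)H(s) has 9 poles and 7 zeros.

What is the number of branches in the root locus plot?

Root locus has n branches where n = number of poles = 9.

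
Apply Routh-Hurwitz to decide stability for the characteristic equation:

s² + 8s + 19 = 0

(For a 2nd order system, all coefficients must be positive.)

Coefficients: 1, 8, 19. All positive, so system is stable.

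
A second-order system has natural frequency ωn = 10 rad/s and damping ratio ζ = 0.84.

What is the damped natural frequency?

ωd = ωn√(1 - ζ²) = 10√(1 - 0.84²) = 5.43 rad/s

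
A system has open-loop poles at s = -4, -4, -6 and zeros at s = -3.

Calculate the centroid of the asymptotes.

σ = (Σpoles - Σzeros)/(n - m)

σ = (Σpoles - Σzeros)/(n - m) = (-14 - (-3))/(3 - 1) = -11/2 = -5.5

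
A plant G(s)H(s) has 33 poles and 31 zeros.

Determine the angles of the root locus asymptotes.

n - m = 33 - 31 = 2. Angles: θk = (2k + 1)·180°/2 = 90°, 270°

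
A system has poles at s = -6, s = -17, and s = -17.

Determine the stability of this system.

All poles are in the left half-plane. System is stable.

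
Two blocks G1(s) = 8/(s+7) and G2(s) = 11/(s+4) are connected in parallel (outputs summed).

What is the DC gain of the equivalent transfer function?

Parallel: G_eq = G1 + G2. DC gain = G1(0) + G2(0) = 8/7 + 11/4 = 1.1429 + 2.75 = 3.8929.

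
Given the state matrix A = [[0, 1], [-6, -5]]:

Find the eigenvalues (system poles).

det(A - λI) = λ² - (-5)λ + 6 = (λ - (-3))(λ - (-2)). Eigenvalues: -3, -2.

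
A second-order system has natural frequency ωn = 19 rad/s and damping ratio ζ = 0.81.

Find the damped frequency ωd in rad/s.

ωd = ωn√(1 - ζ²) = 19√(1 - 0.81²) = 11.14 rad/s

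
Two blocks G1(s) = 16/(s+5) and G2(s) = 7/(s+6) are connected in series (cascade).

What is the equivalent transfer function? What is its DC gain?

Series: multiply transfer functions. G_eq = 16/(s+5) × 7/(s+6) = 112/((s+5)(s+6)). DC gain = 112/(5×6) = 3.7333.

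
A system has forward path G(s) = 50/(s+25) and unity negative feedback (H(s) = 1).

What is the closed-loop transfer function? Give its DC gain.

T(s) = G/(1+GH) = [50/(s+25)] / [1 + 50/(s+25)] = 50/(s+25+50) = 50/(s+75). DC gain = 50/75 = 0.6667.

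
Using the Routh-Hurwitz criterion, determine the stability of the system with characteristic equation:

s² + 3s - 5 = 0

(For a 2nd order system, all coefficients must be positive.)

Coefficients: 1, 3, -5. c=-5 not positive, so system is unstable.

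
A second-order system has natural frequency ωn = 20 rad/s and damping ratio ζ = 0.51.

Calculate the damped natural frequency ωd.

ωd = ωn√(1 - ζ²) = 20√(1 - 0.51²) = 17.2 rad/s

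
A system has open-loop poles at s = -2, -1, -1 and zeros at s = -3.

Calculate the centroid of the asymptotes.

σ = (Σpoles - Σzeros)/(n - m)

σ = (Σpoles - Σzeros)/(n - m) = (-4 - (-3))/(3 - 1) = -1/2 = -0.5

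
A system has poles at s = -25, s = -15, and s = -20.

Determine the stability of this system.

All poles are in the left half-plane. System is stable.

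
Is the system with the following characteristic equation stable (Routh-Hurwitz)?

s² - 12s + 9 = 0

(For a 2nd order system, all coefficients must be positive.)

Coefficients: 1, -12, 9. b=-12 not positive, so system is unstable.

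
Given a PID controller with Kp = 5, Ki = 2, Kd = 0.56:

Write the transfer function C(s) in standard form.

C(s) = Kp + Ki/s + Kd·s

Substituting values: C(s) = 5 + 2/s + 0.56s = (0.56s² + 5s + 2)/s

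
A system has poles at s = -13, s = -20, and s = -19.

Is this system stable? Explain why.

All poles are in the left half-plane. System is stable.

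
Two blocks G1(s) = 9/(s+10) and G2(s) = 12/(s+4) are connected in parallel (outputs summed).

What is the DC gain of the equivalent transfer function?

Parallel: G_eq = G1 + G2. DC gain = G1(0) + G2(0) = 9/10 + 12/4 = 0.9 + 3 = 3.9.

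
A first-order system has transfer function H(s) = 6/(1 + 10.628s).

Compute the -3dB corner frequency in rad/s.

Corner frequency = 1/τ = 1/10.628 = 0.094 rad/s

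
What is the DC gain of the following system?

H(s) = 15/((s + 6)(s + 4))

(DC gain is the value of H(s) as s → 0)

DC gain = H(0) = 15/(6 × 4) = 15/24 = 0.625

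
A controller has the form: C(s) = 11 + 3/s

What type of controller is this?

This is a Proportional-Integral (PI) controller.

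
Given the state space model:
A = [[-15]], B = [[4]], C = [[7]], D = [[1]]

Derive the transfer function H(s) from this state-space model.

(sI - A)⁻¹ = 1/(s + 15). H(s) = 7×4/(s + 15) + 1 = (s + 43)/(s + 15).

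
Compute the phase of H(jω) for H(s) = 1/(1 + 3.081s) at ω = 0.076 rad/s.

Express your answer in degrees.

Phase = -arctan(ωτ) = -arctan(0.076 × 3.081) = -13.2°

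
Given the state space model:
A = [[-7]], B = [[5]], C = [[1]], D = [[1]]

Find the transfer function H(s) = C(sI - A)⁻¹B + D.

(sI - A)⁻¹ = 1/(s + 7). H(s) = 1×5/(s + 7) + 1 = (s + 12)/(s + 7).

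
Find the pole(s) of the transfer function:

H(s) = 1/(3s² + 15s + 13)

Discriminant = 15² - 4×3×13 = 225 - 156 = 69 > 0, so two distinct real poles. Using quadratic formula: s = (-15 ± √69)/(2×3) = (-15 ± √69)/6, with √69 ≈ 8.3066. s₁ ≈ -1.1156, s₂ ≈ -3.8844. Poles: s₁ = -1.1156, s₂ = -3.8844.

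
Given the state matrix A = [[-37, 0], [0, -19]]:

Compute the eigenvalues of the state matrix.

For diagonal matrix, eigenvalues are diagonal entries: λ₁ = -37, λ₂ = -19.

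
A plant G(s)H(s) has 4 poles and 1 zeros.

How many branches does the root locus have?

Root locus has n branches where n = number of poles = 4.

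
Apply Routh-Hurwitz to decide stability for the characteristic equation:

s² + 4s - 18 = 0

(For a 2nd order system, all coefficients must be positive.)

Coefficients: 1, 4, -18. c=-18 not positive, so system is unstable.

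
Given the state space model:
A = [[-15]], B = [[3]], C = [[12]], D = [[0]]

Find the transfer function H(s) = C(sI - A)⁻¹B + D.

(sI - A)⁻¹ = 1/(s + 15). H(s) = 12 × 3/(s + 15) + 0 = 36/(s + 15).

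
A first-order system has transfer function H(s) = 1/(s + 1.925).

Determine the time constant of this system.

For H(s) = 1/(s + 1/τ), the pole is at -1/τ = -1.925, so τ = 1/1.925 = 0.5195 s.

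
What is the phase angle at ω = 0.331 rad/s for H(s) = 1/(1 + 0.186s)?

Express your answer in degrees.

Phase = -arctan(ωτ) = -arctan(0.331 × 0.186) = -3.5°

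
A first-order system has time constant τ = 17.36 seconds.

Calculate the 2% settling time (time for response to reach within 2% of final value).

For first-order system, 2% settling time ≈ 4τ = 4 × 17.36 = 69.44 s.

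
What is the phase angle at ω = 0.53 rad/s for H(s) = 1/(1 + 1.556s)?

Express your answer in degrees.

Phase = -arctan(ωτ) = -arctan(0.53 × 1.556) = -39.5°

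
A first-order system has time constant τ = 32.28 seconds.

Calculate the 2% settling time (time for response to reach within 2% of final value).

For first-order system, 2% settling time ≈ 4τ = 4 × 32.28 = 129.12 s.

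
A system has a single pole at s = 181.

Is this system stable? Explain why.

Pole at s = 181 is in the right half-plane. Unstable.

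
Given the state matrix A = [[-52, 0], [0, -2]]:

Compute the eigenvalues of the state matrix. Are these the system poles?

For diagonal matrix, eigenvalues are diagonal entries: λ₁ = -52, λ₂ = -2. Eigenvalues of A = system poles.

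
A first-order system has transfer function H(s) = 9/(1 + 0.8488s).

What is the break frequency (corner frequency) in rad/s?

Corner frequency = 1/τ = 1/0.8488 = 1.178 rad/s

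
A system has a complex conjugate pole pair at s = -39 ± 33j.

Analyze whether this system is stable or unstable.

Real part of poles is -39 (< 0, left half-plane). Stable.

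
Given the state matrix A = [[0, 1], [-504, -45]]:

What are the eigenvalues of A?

det(A - λI) = λ² - (-45)λ + 504 = (λ - (-21))(λ - (-24)). Eigenvalues: -21, -24.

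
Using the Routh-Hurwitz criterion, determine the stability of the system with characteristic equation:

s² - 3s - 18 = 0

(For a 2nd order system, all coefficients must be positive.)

Coefficients: 1, -3, -18. b=-3, c=-18 not positive, so system is unstable.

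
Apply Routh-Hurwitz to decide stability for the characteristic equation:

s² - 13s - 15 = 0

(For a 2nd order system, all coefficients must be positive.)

Coefficients: 1, -13, -15. b=-13, c=-15 not positive, so system is unstable.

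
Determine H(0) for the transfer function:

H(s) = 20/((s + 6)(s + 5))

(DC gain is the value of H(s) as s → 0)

DC gain = H(0) = 20/(6 × 5) = 20/30 = 0.6667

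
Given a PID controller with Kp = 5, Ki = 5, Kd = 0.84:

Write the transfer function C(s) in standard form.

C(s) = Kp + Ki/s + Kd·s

Substituting values: C(s) = 5 + 5/s + 0.84s = (0.84s² + 5s + 5)/s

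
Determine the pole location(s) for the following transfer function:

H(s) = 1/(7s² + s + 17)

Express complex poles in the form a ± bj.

Discriminant = 1² - 4×7×17 = 1 - 476 = -475 < 0, so the poles are a complex conjugate pair s = (-1 ± j√475)/(2×7). Real part = -1/(2×7) = -1/14 ≈ -0.0714; imaginary part = ±√475/(2×7) ≈ 1.5567. Poles: s = -0.0714 ± 1.5567j.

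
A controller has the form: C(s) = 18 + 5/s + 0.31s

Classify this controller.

This is a Proportional-Integral-Derivative (PID) controller.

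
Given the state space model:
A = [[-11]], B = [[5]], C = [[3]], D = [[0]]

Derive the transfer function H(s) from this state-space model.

(sI - A)⁻¹ = 1/(s + 11). H(s) = 3 × 5/(s + 11) + 0 = 15/(s + 11).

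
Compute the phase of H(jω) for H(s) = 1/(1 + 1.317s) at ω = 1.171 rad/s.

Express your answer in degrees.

Phase = -arctan(ωτ) = -arctan(1.171 × 1.317) = -57.0°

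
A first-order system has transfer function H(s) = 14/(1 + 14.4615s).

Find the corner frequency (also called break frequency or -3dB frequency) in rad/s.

Corner frequency = 1/τ = 1/14.4615 = 0.069 rad/s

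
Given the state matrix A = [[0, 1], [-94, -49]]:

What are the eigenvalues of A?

det(A - λI) = λ² - (-49)λ + 94 = (λ - (-47))(λ - (-2)). Eigenvalues: -47, -2.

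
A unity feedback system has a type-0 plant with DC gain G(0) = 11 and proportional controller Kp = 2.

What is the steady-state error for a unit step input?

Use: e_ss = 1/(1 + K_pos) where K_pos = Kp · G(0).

K_pos = Kp · G(0) = 2 × 11 = 22. e_ss = 1/(1 + 22) = 0.0435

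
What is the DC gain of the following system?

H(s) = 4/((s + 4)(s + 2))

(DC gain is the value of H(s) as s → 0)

DC gain = H(0) = 4/(4 × 2) = 4/8 = 0.5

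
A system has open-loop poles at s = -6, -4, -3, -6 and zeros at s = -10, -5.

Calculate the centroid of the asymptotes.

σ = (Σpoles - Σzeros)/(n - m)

σ = (Σpoles - Σzeros)/(n - m) = (-19 - (-15))/(4 - 2) = -4/2 = -2.0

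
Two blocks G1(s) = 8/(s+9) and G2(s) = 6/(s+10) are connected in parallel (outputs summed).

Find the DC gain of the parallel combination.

Parallel: G_eq = G1 + G2. DC gain = G1(0) + G2(0) = 8/9 + 6/10 = 0.8889 + 0.6 = 1.4889.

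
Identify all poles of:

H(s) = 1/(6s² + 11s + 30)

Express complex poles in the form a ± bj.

Discriminant = 11² - 4×6×30 = 121 - 720 = -599 < 0, so the poles are a complex conjugate pair s = (-11 ± j√599)/(2×6). Real part = -11/(2×6) = -11/12 ≈ -0.9167; imaginary part = ±√599/(2×6) ≈ 2.0395. Poles: s = -0.9167 ± 2.0395j.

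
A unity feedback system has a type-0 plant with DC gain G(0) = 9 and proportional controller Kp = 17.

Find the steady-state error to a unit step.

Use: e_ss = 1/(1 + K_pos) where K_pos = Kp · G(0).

K_pos = Kp · G(0) = 17 × 9 = 153. e_ss = 1/(1 + 153) = 0.0065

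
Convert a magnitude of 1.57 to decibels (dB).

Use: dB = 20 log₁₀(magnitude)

dB = 20 log₁₀(1.57) = 3.9 dB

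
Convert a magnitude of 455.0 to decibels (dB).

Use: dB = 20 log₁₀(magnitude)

dB = 20 log₁₀(455.0) = 53.2 dB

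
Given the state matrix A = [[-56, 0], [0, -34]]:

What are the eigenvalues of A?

For diagonal matrix, eigenvalues are diagonal entries: λ₁ = -56, λ₂ = -34.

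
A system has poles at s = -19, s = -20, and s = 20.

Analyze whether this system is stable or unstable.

Pole(s) at s = 20 are not in the left half-plane. System is unstable.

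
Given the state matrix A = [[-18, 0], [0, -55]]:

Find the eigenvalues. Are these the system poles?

For diagonal matrix, eigenvalues are diagonal entries: λ₁ = -18, λ₂ = -55. Eigenvalues of A = system poles.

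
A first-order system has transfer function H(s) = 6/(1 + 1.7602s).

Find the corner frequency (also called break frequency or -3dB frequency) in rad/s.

Corner frequency = 1/τ = 1/1.7602 = 0.568 rad/s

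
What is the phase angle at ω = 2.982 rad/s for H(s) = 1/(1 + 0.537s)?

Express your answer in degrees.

Phase = -arctan(ωτ) = -arctan(2.982 × 0.537) = -58.0°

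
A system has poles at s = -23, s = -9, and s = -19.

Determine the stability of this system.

All poles are in the left half-plane. System is stable.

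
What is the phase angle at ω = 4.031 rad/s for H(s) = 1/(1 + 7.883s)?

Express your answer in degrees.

Phase = -arctan(ωτ) = -arctan(4.031 × 7.883) = -88.2°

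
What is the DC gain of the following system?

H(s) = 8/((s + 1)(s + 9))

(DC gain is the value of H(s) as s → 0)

DC gain = H(0) = 8/(1 × 9) = 8/9 = 0.8889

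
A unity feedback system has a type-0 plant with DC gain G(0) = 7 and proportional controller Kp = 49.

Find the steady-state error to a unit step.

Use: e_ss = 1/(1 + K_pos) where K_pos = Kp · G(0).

K_pos = Kp · G(0) = 49 × 7 = 343. e_ss = 1/(1 + 343) = 0.0029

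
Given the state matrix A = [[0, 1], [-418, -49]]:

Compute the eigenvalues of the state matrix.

det(A - λI) = λ² - (-49)λ + 418 = (λ - (-38))(λ - (-11)). Eigenvalues: -38, -11.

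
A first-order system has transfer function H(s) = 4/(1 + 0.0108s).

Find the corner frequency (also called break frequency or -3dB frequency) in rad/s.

Corner frequency = 1/τ = 1/0.0108 = 92.593 rad/s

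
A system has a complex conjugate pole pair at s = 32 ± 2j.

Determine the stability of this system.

Real part of poles is 32 (> 0, right half-plane). Unstable.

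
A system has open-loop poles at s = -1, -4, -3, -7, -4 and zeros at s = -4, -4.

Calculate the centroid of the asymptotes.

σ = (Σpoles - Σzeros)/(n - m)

σ = (Σpoles - Σzeros)/(n - m) = (-19 - (-8))/(5 - 2) = -11/3 = -3.67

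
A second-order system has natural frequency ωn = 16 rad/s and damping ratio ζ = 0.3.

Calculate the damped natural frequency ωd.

ωd = ωn√(1 - ζ²) = 16√(1 - 0.3²) = 15.26 rad/s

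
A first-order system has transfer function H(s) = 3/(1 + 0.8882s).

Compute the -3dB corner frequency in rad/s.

Corner frequency = 1/τ = 1/0.8882 = 1.126 rad/s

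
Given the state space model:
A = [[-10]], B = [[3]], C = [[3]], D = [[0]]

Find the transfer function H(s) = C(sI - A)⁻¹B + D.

(sI - A)⁻¹ = 1/(s + 10). H(s) = 3 × 3/(s + 10) + 0 = 9/(s + 10).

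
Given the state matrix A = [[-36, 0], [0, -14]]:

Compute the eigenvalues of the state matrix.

For diagonal matrix, eigenvalues are diagonal entries: λ₁ = -36, λ₂ = -14.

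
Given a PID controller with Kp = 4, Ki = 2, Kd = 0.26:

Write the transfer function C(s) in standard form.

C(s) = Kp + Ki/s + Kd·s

Substituting values: C(s) = 4 + 2/s + 0.26s = (0.26s² + 4s + 2)/s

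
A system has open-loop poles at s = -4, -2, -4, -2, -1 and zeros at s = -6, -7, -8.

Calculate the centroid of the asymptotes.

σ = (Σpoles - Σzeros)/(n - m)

σ = (Σpoles - Σzeros)/(n - m) = (-13 - (-21))/(5 - 3) = 8/2 = 4.0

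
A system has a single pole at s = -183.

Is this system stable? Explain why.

Pole at s = -183 is in the left half-plane. Stable.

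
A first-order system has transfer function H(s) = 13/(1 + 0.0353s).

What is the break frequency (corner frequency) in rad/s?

Corner frequency = 1/τ = 1/0.0353 = 28.329 rad/s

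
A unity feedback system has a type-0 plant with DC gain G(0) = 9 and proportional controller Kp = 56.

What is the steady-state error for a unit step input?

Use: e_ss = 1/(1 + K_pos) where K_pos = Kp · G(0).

K_pos = Kp · G(0) = 56 × 9 = 504. e_ss = 1/(1 + 504) = 0.0020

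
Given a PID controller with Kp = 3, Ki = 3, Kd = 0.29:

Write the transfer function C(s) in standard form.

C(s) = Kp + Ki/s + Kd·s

Substituting values: C(s) = 3 + 3/s + 0.29s = (0.29s² + 3s + 3)/s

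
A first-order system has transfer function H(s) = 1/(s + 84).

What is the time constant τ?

For H(s) = 1/(s + 1/τ), the pole is at -1/τ = -84, so τ = 1/84 = 0.0119 s.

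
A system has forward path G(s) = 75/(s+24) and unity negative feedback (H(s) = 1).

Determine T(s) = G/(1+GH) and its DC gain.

T(s) = G/(1+GH) = [75/(s+24)] / [1 + 75/(s+24)] = 75/(s+24+75) = 75/(s+99). DC gain = 75/99 = 0.7576.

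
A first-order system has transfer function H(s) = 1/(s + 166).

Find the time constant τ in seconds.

For H(s) = 1/(s + 1/τ), the pole is at -1/τ = -166, so τ = 1/166 = 0.0060 s.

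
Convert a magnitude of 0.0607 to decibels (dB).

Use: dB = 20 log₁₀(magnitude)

dB = 20 log₁₀(0.0607) = -24.3 dB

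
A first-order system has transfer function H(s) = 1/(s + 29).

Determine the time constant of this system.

For H(s) = 1/(s + 1/τ), the pole is at -1/τ = -29, so τ = 1/29 = 0.0345 s.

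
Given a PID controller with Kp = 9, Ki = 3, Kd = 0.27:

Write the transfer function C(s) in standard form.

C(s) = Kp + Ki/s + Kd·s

Substituting values: C(s) = 9 + 3/s + 0.27s = (0.27s² + 9s + 3)/s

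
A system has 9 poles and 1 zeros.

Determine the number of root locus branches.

Root locus has n branches where n = number of poles = 9.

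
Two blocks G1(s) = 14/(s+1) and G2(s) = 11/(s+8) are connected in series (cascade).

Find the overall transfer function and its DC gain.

Series: multiply transfer functions. G_eq = 14/(s+1) × 11/(s+8) = 154/((s+1)(s+8)). DC gain = 154/(1×8) = 19.25.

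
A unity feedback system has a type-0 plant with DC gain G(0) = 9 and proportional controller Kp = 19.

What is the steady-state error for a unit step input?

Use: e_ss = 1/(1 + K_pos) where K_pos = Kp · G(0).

K_pos = Kp · G(0) = 19 × 9 = 171. e_ss = 1/(1 + 171) = 0.0058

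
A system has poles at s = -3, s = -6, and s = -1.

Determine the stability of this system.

All poles are in the left half-plane. System is stable.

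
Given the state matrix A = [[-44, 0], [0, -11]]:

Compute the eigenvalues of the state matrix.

For diagonal matrix, eigenvalues are diagonal entries: λ₁ = -44, λ₂ = -11.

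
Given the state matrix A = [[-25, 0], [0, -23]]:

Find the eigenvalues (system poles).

For diagonal matrix, eigenvalues are diagonal entries: λ₁ = -25, λ₂ = -23.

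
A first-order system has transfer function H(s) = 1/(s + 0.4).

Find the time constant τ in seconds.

For H(s) = 1/(s + 1/τ), the pole is at -1/τ = -0.4, so τ = 1/0.4 = 2.5 s.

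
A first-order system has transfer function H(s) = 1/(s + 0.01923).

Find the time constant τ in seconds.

For H(s) = 1/(s + 1/τ), the pole is at -1/τ = -0.01923, so τ = 1/0.01923 = 52 s.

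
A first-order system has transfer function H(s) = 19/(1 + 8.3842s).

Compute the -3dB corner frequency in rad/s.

Corner frequency = 1/τ = 1/8.3842 = 0.119 rad/s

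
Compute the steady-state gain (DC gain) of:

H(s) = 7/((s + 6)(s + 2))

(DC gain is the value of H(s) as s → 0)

DC gain = H(0) = 7/(6 × 2) = 7/12 = 0.5833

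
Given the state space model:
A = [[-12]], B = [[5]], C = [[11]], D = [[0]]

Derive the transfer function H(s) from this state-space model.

(sI - A)⁻¹ = 1/(s + 12). H(s) = 11 × 5/(s + 12) + 0 = 55/(s + 12).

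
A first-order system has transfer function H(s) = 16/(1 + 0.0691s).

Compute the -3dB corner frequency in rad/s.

Corner frequency = 1/τ = 1/0.0691 = 14.472 rad/s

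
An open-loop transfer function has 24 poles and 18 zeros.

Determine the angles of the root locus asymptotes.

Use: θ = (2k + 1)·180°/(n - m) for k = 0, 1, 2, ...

n - m = 24 - 18 = 6. Angles: θk = (2k + 1)·180°/6 = 30°, 90°, 150°, 210°, 270°, 330°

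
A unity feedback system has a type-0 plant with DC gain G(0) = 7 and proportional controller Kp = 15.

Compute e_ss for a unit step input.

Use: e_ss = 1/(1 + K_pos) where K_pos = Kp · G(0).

K_pos = Kp · G(0) = 15 × 7 = 105. e_ss = 1/(1 + 105) = 0.0094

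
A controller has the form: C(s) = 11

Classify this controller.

This is a Proportional (P) controller.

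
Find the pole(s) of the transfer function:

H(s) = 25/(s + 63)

Pole is where denominator = 0: s + 63 = 0, so s = -63.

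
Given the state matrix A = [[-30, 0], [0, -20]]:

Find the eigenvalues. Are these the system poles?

For diagonal matrix, eigenvalues are diagonal entries: λ₁ = -30, λ₂ = -20. Eigenvalues of A = system poles.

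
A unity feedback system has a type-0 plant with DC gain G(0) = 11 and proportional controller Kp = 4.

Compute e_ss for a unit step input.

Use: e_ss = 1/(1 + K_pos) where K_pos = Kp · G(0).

K_pos = Kp · G(0) = 4 × 11 = 44. e_ss = 1/(1 + 44) = 0.0222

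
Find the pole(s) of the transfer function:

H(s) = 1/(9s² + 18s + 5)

Discriminant = 18² - 4×9×5 = 324 - 180 = 144 > 0, so two distinct real poles. Using quadratic formula: s = (-18 ± √144)/(2×9) = (-18 ± √144)/18, with √144 = 12. s₁ = -6/18 ≈ -0.3333, s₂ = -30/18 ≈ -1.6667. Poles: s₁ = -0.3333, s₂ = -1.6667.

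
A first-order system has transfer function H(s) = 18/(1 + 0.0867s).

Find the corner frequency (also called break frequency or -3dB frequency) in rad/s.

Corner frequency = 1/τ = 1/0.0867 = 11.534 rad/s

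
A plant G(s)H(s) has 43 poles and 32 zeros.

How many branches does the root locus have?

Root locus has n branches where n = number of poles = 43.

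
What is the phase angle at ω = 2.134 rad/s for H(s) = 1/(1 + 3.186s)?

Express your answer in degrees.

Phase = -arctan(ωτ) = -arctan(2.134 × 3.186) = -81.6°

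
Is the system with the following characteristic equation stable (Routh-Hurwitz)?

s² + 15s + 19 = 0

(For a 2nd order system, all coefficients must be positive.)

Coefficients: 1, 15, 19. All positive, so system is stable.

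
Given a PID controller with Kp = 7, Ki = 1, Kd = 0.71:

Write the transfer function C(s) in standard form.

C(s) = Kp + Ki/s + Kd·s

Substituting values: C(s) = 7 + 1/s + 0.71s = (0.71s² + 7s + 1)/s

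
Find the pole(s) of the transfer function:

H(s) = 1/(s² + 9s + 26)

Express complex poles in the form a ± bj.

Discriminant = 9² - 4×1×26 = 81 - 104 = -23 < 0, so the poles are a complex conjugate pair s = (-9 ± j√23)/(2×1). Real part = -9/(2×1) = -9/2 = -4.5; imaginary part = ±√23/(2×1) ≈ 2.3979. Poles: s = -4.5 ± 2.3979j.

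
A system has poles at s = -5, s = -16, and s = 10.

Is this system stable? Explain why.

Pole(s) at s = 10 are not in the left half-plane. System is unstable.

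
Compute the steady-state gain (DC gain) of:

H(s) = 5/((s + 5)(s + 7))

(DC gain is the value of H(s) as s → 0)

DC gain = H(0) = 5/(5 × 7) = 5/35 = 0.1429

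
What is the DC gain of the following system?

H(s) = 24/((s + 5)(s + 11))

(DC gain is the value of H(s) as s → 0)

DC gain = H(0) = 24/(5 × 11) = 24/55 = 0.4364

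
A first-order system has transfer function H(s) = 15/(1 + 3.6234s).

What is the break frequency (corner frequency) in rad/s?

Corner frequency = 1/τ = 1/3.6234 = 0.276 rad/s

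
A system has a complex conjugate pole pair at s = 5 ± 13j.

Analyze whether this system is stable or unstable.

Real part of poles is 5 (> 0, right half-plane). Unstable.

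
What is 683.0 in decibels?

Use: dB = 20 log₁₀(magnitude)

dB = 20 log₁₀(683.0) = 56.7 dB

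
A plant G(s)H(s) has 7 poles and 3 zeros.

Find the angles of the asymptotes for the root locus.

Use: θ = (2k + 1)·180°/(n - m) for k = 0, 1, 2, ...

n - m = 7 - 3 = 4. Angles: θk = (2k + 1)·180°/4 = 45°, 135°, 225°, 315°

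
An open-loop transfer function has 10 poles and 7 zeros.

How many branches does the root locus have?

Root locus has n branches where n = number of poles = 10.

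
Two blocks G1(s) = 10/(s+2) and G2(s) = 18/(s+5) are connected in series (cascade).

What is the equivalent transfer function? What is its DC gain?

Series: multiply transfer functions. G_eq = 10/(s+2) × 18/(s+5) = 180/((s+2)(s+5)). DC gain = 180/(2×5) = 18.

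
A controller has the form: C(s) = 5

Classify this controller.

This is a Proportional (P) controller.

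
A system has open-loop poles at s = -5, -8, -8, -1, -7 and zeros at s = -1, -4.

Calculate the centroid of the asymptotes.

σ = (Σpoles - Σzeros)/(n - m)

σ = (Σpoles - Σzeros)/(n - m) = (-29 - (-5))/(5 - 2) = -24/3 = -8.0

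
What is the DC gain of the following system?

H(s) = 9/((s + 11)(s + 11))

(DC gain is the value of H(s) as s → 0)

DC gain = H(0) = 9/(11 × 11) = 9/121 = 0.0744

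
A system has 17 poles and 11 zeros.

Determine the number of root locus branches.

Root locus has n branches where n = number of poles = 17.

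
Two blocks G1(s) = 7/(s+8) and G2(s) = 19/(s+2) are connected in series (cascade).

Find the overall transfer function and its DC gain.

Series: multiply transfer functions. G_eq = 7/(s+8) × 19/(s+2) = 133/((s+8)(s+2)). DC gain = 133/(8×2) = 8.3125.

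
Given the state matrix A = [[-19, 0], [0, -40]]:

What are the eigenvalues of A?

For diagonal matrix, eigenvalues are diagonal entries: λ₁ = -19, λ₂ = -40.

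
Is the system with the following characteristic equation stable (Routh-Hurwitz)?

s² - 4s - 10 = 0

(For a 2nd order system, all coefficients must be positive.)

Coefficients: 1, -4, -10. b=-4, c=-10 not positive, so system is unstable.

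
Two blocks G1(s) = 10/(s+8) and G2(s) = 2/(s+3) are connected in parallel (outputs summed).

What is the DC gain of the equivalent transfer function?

Parallel: G_eq = G1 + G2. DC gain = G1(0) + G2(0) = 10/8 + 2/3 = 1.25 + 0.6667 = 1.9167.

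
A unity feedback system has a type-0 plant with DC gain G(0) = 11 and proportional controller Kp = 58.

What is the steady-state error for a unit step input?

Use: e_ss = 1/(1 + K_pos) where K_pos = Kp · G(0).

K_pos = Kp · G(0) = 58 × 11 = 638. e_ss = 1/(1 + 638) = 0.0016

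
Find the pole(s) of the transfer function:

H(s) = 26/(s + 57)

Pole is where denominator = 0: s + 57 = 0, so s = -57.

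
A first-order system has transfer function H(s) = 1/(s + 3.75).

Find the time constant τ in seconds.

For H(s) = 1/(s + 1/τ), the pole is at -1/τ = -3.75, so τ = 1/3.75 = 0.2667 s.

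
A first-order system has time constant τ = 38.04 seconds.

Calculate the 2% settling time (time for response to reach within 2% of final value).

For first-order system, 2% settling time ≈ 4τ = 4 × 38.04 = 152.16 s.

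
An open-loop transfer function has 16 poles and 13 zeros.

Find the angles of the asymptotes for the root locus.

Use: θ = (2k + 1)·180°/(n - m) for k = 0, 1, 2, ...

n - m = 16 - 13 = 3. Angles: θk = (2k + 1)·180°/3 = 60°, 180°, 300°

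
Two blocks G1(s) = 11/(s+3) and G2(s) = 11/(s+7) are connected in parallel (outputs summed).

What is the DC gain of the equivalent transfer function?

Parallel: G_eq = G1 + G2. DC gain = G1(0) + G2(0) = 11/3 + 11/7 = 3.6667 + 1.5714 = 5.2381.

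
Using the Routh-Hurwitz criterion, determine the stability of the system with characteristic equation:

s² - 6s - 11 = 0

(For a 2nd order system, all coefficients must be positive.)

Coefficients: 1, -6, -11. b=-6, c=-11 not positive, so system is unstable.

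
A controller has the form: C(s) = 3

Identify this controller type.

This is a Proportional (P) controller.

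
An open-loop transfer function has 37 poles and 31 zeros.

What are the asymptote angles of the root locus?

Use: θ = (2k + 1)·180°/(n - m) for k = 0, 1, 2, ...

n - m = 37 - 31 = 6. Angles: θk = (2k + 1)·180°/6 = 30°, 90°, 150°, 210°, 270°, 330°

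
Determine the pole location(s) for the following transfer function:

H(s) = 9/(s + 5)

Pole is where denominator = 0: s + 5 = 0, so s = -5.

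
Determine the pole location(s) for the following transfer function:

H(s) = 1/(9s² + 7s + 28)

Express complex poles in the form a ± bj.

Discriminant = 7² - 4×9×28 = 49 - 1008 = -959 < 0, so the poles are a complex conjugate pair s = (-7 ± j√959)/(2×9). Real part = -7/(2×9) = -7/18 ≈ -0.3889; imaginary part = ±√959/(2×9) ≈ 1.7204. Poles: s = -0.3889 ± 1.7204j.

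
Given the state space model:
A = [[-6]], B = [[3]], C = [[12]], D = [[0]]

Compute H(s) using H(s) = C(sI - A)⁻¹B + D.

(sI - A)⁻¹ = 1/(s + 6). H(s) = 12 × 3/(s + 6) + 0 = 36/(s + 6).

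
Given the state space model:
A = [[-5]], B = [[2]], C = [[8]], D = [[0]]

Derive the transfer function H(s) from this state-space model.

(sI - A)⁻¹ = 1/(s + 5). H(s) = 8 × 2/(s + 5) + 0 = 16/(s + 5).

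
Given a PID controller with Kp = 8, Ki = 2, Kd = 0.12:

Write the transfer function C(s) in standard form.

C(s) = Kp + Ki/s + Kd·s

Substituting values: C(s) = 8 + 2/s + 0.12s = (0.12s² + 8s + 2)/s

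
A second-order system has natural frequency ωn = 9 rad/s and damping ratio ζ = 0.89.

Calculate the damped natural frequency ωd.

ωd = ωn√(1 - ζ²) = 9√(1 - 0.89²) = 4.1 rad/s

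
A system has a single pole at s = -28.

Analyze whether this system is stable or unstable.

Pole at s = -28 is in the left half-plane. Stable.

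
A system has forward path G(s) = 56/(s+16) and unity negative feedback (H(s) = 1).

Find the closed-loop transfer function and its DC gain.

T(s) = G/(1+GH) = [56/(s+16)] / [1 + 56/(s+16)] = 56/(s+16+56) = 56/(s+72). DC gain = 56/72 = 0.7778.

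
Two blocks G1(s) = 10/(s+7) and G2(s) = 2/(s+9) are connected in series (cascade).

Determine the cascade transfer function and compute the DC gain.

Series: multiply transfer functions. G_eq = 10/(s+7) × 2/(s+9) = 20/((s+7)(s+9)). DC gain = 20/(7×9) = 0.3175.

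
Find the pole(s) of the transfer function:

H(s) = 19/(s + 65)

Pole is where denominator = 0: s + 65 = 0, so s = -65.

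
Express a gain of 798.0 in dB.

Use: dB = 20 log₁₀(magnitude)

dB = 20 log₁₀(798.0) = 58.0 dB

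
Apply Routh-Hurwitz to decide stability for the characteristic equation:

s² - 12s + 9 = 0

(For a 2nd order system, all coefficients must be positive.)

Coefficients: 1, -12, 9. b=-12 not positive, so system is unstable.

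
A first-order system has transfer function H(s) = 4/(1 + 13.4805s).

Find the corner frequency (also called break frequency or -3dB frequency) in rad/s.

Corner frequency = 1/τ = 1/13.4805 = 0.074 rad/s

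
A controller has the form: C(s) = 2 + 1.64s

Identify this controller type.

This is a Proportional-Derivative (PD) controller.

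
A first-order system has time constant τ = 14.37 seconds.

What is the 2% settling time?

For first-order system, 2% settling time ≈ 4τ = 4 × 14.37 = 57.48 s.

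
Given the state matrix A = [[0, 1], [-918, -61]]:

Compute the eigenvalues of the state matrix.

det(A - λI) = λ² - (-61)λ + 918 = (λ - (-27))(λ - (-34)). Eigenvalues: -27, -34.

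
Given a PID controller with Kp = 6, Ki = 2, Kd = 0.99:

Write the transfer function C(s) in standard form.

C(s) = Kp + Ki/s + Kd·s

Substituting values: C(s) = 6 + 2/s + 0.99s = (0.99s² + 6s + 2)/s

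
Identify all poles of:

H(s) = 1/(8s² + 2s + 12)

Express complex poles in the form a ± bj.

Discriminant = 2² - 4×8×12 = 4 - 384 = -380 < 0, so the poles are a complex conjugate pair s = (-2 ± j√380)/(2×8). Real part = -2/(2×8) = -2/16 = -0.125; imaginary part = ±√380/(2×8) ≈ 1.2183. Poles: s = -0.125 ± 1.2183j.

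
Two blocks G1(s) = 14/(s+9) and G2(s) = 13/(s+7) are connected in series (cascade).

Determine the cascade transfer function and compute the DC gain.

Series: multiply transfer functions. G_eq = 14/(s+9) × 13/(s+7) = 182/((s+9)(s+7)). DC gain = 182/(9×7) = 2.8889.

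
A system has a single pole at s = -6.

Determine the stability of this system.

Pole at s = -6 is in the left half-plane. Stable.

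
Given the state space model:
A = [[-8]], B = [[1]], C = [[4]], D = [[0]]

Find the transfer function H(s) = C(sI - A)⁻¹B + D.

(sI - A)⁻¹ = 1/(s + 8). H(s) = 4 × 1/(s + 8) + 0 = 4/(s + 8).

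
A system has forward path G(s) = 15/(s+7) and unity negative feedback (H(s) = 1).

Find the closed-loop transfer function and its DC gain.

T(s) = G/(1+GH) = [15/(s+7)] / [1 + 15/(s+7)] = 15/(s+7+15) = 15/(s+22). DC gain = 15/22 = 0.6818.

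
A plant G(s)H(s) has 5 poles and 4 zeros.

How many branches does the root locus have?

Root locus has n branches where n = number of poles = 5.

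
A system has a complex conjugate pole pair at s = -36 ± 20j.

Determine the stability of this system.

Real part of poles is -36 (< 0, left half-plane). Stable.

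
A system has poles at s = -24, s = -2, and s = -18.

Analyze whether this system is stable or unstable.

All poles are in the left half-plane. System is stable.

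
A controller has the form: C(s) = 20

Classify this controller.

This is a Proportional (P) controller.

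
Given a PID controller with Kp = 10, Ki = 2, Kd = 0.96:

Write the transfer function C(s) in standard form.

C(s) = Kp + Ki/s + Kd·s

Substituting values: C(s) = 10 + 2/s + 0.96s = (0.96s² + 10s + 2)/s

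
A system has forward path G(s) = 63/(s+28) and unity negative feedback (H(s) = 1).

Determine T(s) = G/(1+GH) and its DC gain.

T(s) = G/(1+GH) = [63/(s+28)] / [1 + 63/(s+28)] = 63/(s+28+63) = 63/(s+91). DC gain = 63/91 = 0.6923.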